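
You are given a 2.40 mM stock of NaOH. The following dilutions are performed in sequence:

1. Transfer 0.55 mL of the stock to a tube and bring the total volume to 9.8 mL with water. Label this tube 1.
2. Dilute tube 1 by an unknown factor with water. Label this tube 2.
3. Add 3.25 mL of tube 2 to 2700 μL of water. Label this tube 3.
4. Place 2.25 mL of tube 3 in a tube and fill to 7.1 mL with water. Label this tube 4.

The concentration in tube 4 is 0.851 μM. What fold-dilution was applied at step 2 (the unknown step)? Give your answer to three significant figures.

27.4-fold

Step 1: 0.55 mL brought to 9.8 mL → factor 9.8/0.55 = 17.818
Step 2: unknown factor x
Step 3: 3.25 mL + 2700 μL = 5.95 mL total → factor 5.95/3.25 = 1.8308
Step 4: 2.25 mL brought to 7.1 mL → factor 7.1/2.25 = 3.1556
Product of known-step factors = 102.94
Overall factor = 2.40 mM / (0.851 μM) = 2820.2
x = 2820.2 / 102.94 = 27.4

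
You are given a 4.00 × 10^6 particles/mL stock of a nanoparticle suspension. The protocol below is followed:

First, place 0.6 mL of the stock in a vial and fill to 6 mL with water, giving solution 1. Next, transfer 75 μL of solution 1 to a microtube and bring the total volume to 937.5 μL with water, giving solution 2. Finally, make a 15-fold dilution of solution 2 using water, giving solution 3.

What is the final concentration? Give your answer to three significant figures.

2.13 × 10^3 particles/mL

Step 1: 0.6 mL brought to 6 mL → factor 6/0.6 = 10
Step 2: 75 μL brought to 937.5 μL → factor 937.5/75 = 12.5
Step 3: 15-fold → factor 15
Overall dilution factor = 10 × 12.5 × 15 = 1875
Final = 4.00 × 10^6 particles/mL / 1875 = 2.13 × 10^3 particles/mL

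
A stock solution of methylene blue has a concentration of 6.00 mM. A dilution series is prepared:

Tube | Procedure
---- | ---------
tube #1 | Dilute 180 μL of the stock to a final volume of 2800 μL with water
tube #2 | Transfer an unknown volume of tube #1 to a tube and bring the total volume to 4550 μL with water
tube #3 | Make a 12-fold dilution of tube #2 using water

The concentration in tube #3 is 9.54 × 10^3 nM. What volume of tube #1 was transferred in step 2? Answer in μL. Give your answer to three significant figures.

1.35 × 10^3 μL

Step 1: 180 μL brought to 2800 μL → factor 2800/180 = 15.556
Step 2: v brought to 4550 μL → factor = 4550 μL/v
Step 3: 12-fold → factor 12
Product of known-step factors = 186.67
Overall factor = 6.00 mM / (9.54 × 10^3 nM) = 628.93
Step-2 factor = 628.93 / 186.67 = 3.3693
v = 4550 μL / 3.3693 = 1.35 × 10^3 μL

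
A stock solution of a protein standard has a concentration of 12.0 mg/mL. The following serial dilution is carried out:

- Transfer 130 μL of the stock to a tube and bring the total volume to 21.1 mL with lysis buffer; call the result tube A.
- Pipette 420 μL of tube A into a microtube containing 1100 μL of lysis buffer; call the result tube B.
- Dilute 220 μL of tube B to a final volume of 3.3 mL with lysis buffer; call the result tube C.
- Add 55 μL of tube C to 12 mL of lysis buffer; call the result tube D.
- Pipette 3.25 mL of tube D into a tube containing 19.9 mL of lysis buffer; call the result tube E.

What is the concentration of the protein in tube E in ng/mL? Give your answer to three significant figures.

Step 1: 130 μL brought to 21.1 mL → factor 21100/130 = 162.31
Step 2: 420 μL + 1100 μL = 1520 μL total → factor 1520/420 = 3.619
Step 3: 220 μL brought to 3.3 mL → factor 3300/220 = 15
Step 4: 55 μL + 12 mL = 12055 μL total → factor 12055/55 = 219.18
Step 5: 3.25 mL + 19.9 mL = 23.15 mL total → factor 23.15/3.25 = 7.1231
Overall dilution factor = 162.31 × 3.619 × 15 × 219.18 × 7.1231 = 1.3756 × 10^7
Final = 12.0 mg/mL / 1.3756 × 10^7 = 8.723 × 10^-7 mg/mL = 0.872 ng/mL

0.872 ng/mL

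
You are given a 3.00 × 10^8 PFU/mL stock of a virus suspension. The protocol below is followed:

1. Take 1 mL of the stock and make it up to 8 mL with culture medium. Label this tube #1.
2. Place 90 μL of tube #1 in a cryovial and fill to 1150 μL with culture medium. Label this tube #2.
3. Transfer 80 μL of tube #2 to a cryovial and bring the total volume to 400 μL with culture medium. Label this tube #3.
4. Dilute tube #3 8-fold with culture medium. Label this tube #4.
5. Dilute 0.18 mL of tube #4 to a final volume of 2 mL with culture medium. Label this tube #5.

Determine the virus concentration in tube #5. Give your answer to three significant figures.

Step 1: 1 mL brought to 8 mL → factor 8/1 = 8
Step 2: 90 μL brought to 1150 μL → factor 1150/90 = 12.778
Step 3: 80 μL brought to 400 μL → factor 400/80 = 5
Step 4: 8-fold → factor 8
Step 5: 0.18 mL brought to 2 mL → factor 2/0.18 = 11.111
Overall dilution factor = 8 × 12.778 × 5 × 8 × 11.111 = 45432
Final = 3.00 × 10^8 PFU/mL / 45432 = 6.60 × 10^3 PFU/mL

6.60 × 10^3 PFU/mL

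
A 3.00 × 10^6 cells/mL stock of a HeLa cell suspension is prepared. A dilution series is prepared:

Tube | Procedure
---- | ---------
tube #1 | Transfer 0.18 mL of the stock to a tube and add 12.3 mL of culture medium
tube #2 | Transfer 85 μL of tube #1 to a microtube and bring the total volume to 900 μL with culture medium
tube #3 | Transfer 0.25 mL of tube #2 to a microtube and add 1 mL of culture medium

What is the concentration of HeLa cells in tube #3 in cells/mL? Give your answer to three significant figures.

Step 1: 0.18 mL + 12.3 mL = 12.48 mL total → factor 12.48/0.18 = 69.333
Step 2: 85 μL brought to 900 μL → factor 900/85 = 10.588
Step 3: 0.25 mL + 1 mL = 1.25 mL total → factor 1.25/0.25 = 5
Overall dilution factor = 69.333 × 10.588 × 5 = 3670.6
Final = 3.00 × 10^6 cells/mL / 3670.6 = 817 cells/mL

817 cells/mL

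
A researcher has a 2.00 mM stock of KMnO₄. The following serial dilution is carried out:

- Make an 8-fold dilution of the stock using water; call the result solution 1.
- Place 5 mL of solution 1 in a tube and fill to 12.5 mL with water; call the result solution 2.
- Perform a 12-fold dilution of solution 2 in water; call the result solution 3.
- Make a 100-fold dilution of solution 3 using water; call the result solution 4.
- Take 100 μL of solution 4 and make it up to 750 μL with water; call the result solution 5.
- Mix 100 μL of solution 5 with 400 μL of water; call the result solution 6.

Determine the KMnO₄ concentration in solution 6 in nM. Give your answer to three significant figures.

2.22 nM

Step 1: 8-fold → factor 8
Step 2: 5 mL brought to 12.5 mL → factor 12.5/5 = 2.5
Step 3: 12-fold → factor 12
Step 4: 100-fold → factor 100
Step 5: 100 μL brought to 750 μL → factor 750/100 = 7.5
Step 6: 100 μL + 400 μL = 500 μL total → factor 500/100 = 5
Overall dilution factor = 8 × 2.5 × 12 × 100 × 7.5 × 5 = 9 × 10^5
Final = 2.00 mM / 9 × 10^5 = 2.222 × 10^-6 mM = 2.22 nM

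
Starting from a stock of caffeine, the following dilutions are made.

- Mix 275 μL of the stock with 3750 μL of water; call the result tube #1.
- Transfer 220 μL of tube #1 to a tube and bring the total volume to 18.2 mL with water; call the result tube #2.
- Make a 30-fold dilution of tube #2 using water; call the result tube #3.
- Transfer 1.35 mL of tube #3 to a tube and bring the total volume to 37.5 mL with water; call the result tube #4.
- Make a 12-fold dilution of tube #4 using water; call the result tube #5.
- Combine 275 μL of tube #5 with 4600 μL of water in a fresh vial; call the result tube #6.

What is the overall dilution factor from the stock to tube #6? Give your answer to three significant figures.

Step 1: 275 μL + 3750 μL = 4025 μL total → factor 4025/275 = 14.636
Step 2: 220 μL brought to 18.2 mL → factor 18200/220 = 82.727
Step 3: 30-fold → factor 30
Step 4: 1.35 mL brought to 37.5 mL → factor 37.5/1.35 = 27.778
Step 5: 12-fold → factor 12
Step 6: 275 μL + 4600 μL = 4875 μL total → factor 4875/275 = 17.727
Overall dilution factor = 14.636 × 82.727 × 30 × 27.778 × 12 × 17.727 = 2.1465 × 10^8

2.15 × 10^8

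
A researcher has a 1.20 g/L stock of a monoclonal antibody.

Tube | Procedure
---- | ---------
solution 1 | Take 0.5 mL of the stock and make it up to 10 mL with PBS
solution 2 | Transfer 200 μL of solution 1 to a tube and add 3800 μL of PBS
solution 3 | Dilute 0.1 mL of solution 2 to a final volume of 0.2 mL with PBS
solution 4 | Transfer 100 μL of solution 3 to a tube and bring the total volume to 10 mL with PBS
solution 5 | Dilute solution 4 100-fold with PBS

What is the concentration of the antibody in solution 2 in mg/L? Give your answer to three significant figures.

Step 1: 0.5 mL brought to 10 mL → factor 10/0.5 = 20
Step 2: 200 μL + 3800 μL = 4000 μL total → factor 4000/200 = 20
Dilution factor through solution 2 = 20 × 20 = 400
[solution 2] = 1.20 g/L / 400 = 0.003000 g/L = 3.00 mg/L

3.00 mg/L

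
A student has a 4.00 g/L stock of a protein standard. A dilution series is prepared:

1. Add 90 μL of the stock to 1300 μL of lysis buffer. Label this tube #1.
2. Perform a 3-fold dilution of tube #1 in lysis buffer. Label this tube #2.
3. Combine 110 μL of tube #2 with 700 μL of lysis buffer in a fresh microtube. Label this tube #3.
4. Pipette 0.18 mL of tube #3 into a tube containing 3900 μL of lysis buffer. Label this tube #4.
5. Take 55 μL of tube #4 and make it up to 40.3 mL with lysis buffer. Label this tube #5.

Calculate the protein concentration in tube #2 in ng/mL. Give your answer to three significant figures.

8.63 × 10^4 ng/mL

Step 1: 90 μL + 1300 μL = 1390 μL total → factor 1390/90 = 15.444
Step 2: 3-fold → factor 3
Dilution factor through tube #2 = 15.444 × 3 = 46.333
[tube #2] = 4.00 g/L / 46.333 = 0.08633 g/L = 8.63 × 10^4 ng/mL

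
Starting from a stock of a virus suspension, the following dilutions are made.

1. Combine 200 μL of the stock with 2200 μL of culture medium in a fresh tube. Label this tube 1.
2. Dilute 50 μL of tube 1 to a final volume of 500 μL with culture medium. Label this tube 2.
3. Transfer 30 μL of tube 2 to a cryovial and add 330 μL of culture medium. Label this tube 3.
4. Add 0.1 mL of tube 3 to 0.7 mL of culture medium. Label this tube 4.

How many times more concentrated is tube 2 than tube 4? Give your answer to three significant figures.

Step 1: 200 μL + 2200 μL = 2400 μL total → factor 2400/200 = 12
Step 2: 50 μL brought to 500 μL → factor 500/50 = 10
Step 3: 30 μL + 330 μL = 360 μL total → factor 360/30 = 12
Step 4: 0.1 mL + 0.7 mL = 0.8 mL total → factor 0.8/0.1 = 8
Dilution factor to tube 2 = 120; to tube 4 = 11520
[tube 2]/[tube 4] = (factor to tube 4)/(factor to tube 2) = 11520/120 = 96.0

96.0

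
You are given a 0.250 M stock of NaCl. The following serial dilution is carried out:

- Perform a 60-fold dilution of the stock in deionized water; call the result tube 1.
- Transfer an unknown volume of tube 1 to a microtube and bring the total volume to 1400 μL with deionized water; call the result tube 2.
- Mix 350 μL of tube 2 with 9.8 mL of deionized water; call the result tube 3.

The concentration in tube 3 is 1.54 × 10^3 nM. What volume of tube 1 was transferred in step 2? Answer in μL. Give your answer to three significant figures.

15.0 μL

Step 1: 60-fold → factor 60
Step 2: v brought to 1400 μL → factor = 1400 μL/v
Step 3: 350 μL + 9.8 mL = 10150 μL total → factor 10150/350 = 29
Product of known-step factors = 1740
Overall factor = 0.250 M / (1.54 × 10^3 nM) = 1.6234 × 10^5
Step-2 factor = 1.6234 × 10^5 / 1740 = 93.298
v = 1400 μL / 93.298 = 15.0 μL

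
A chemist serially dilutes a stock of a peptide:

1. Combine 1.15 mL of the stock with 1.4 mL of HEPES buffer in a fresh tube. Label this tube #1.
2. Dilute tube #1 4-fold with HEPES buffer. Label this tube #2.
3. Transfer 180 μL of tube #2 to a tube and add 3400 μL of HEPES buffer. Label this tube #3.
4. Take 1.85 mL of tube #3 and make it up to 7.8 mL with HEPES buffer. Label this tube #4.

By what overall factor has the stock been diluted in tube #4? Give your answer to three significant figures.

744

Step 1: 1.15 mL + 1.4 mL = 2.55 mL total → factor 2.55/1.15 = 2.2174
Step 2: 4-fold → factor 4
Step 3: 180 μL + 3400 μL = 3580 μL total → factor 3580/180 = 19.889
Step 4: 1.85 mL brought to 7.8 mL → factor 7.8/1.85 = 4.2162
Overall dilution factor = 2.2174 × 4 × 19.889 × 4.2162 = 743.76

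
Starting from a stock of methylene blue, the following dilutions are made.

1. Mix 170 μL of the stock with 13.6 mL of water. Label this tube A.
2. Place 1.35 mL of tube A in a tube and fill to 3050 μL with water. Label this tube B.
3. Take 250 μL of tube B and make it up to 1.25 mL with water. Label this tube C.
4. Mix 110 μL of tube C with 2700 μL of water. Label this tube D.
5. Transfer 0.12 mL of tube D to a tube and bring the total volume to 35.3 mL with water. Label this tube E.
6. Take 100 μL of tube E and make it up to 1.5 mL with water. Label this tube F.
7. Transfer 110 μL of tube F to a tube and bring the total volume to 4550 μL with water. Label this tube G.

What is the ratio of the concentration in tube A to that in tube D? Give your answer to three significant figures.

Step 1: 170 μL + 13.6 mL = 13770 μL total → factor 13770/170 = 81
Step 2: 1.35 mL brought to 3050 μL → factor 3.05/1.35 = 2.2593
Step 3: 250 μL brought to 1.25 mL → factor 1250/250 = 5
Step 4: 110 μL + 2700 μL = 2810 μL total → factor 2810/110 = 25.545
Dilution factor to tube A = 81; to tube D = 23374
[tube A]/[tube D] = (factor to tube D)/(factor to tube A) = 23374/81 = 289

289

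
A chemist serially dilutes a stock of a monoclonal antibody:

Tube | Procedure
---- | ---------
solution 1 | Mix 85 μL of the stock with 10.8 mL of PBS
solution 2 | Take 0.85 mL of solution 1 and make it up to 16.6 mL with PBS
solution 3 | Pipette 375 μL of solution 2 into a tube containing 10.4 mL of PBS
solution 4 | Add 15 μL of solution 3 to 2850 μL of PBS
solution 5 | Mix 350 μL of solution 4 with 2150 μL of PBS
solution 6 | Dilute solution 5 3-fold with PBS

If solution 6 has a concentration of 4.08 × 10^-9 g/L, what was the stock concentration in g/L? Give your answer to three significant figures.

Step 1: 85 μL + 10.8 mL = 10885 μL total → factor 10885/85 = 128.06
Step 2: 0.85 mL brought to 16.6 mL → factor 16.6/0.85 = 19.529
Step 3: 375 μL + 10.4 mL = 10775 μL total → factor 10775/375 = 28.733
Step 4: 15 μL + 2850 μL = 2865 μL total → factor 2865/15 = 191
Step 5: 350 μL + 2150 μL = 2500 μL total → factor 2500/350 = 7.1429
Step 6: 3-fold → factor 3
Overall dilution factor = 128.06 × 19.529 × 28.733 × 191 × 7.1429 × 3 = 2.9411 × 10^8
Stock = 4.08 × 10^-9 g/L × 2.9411 × 10^8 = 1.20 g/L

1.20 g/L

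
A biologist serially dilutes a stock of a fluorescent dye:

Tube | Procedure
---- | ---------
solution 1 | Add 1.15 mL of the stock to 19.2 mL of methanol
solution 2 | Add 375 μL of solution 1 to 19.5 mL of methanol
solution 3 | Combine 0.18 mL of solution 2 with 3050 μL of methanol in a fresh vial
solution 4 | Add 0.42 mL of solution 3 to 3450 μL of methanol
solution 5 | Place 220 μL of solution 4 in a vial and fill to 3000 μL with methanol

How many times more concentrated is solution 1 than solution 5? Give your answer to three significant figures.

1.19 × 10^5

Step 1: 1.15 mL + 19.2 mL = 20.35 mL total → factor 20.35/1.15 = 17.696
Step 2: 375 μL + 19.5 mL = 19875 μL total → factor 19875/375 = 53
Step 3: 0.18 mL + 3050 μL = 3.23 mL total → factor 3.23/0.18 = 17.944
Step 4: 0.42 mL + 3450 μL = 3.87 mL total → factor 3.87/0.42 = 9.2143
Step 5: 220 μL brought to 3000 μL → factor 3000/220 = 13.636
Dilution factor to solution 1 = 17.696; to solution 5 = 2.1146 × 10^6
[solution 1]/[solution 5] = (factor to solution 5)/(factor to solution 1) = 2.1146 × 10^6/17.696 = 1.19 × 10^5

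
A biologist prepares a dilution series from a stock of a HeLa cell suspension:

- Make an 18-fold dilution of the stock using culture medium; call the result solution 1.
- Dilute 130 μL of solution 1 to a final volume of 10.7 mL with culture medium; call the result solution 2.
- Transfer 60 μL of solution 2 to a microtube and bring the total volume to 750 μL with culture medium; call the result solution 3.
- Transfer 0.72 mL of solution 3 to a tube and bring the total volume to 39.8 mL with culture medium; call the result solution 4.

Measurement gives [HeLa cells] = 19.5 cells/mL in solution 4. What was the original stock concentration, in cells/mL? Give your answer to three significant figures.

Step 1: 18-fold → factor 18
Step 2: 130 μL brought to 10.7 mL → factor 10700/130 = 82.308
Step 3: 60 μL brought to 750 μL → factor 750/60 = 12.5
Step 4: 0.72 mL brought to 39.8 mL → factor 39.8/0.72 = 55.278
Overall dilution factor = 18 × 82.308 × 12.5 × 55.278 = 1.0237 × 10^6
Stock = 19.5 cells/mL × 1.0237 × 10^6 = 2.00 × 10^7 cells/mL

2.00 × 10^7 cells/mL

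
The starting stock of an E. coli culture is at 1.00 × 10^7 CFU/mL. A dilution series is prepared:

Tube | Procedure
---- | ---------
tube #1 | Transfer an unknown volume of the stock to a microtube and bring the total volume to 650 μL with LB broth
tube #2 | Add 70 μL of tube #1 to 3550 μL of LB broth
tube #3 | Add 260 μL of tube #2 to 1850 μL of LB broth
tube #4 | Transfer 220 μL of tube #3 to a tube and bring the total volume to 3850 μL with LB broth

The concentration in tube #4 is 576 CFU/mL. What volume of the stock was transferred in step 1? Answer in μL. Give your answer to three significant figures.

Step 1: v brought to 650 μL → factor = 650 μL/v
Step 2: 70 μL + 3550 μL = 3620 μL total → factor 3620/70 = 51.714
Step 3: 260 μL + 1850 μL = 2110 μL total → factor 2110/260 = 8.1154
Step 4: 220 μL brought to 3850 μL → factor 3850/220 = 17.5
Product of known-step factors = 7344.4
Overall factor = 1.00 × 10^7 CFU/mL / (576 CFU/mL) = 17361
Step-1 factor = 17361 / 7344.4 = 2.3638
v = 650 μL / 2.3638 = 275 μL

275 μL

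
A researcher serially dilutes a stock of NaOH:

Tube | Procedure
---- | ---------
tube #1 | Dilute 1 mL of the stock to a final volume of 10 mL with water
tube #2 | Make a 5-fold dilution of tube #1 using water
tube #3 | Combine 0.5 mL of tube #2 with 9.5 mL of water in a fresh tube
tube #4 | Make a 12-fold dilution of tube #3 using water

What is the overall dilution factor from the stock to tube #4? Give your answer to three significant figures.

Step 1: 1 mL brought to 10 mL → factor 10/1 = 10
Step 2: 5-fold → factor 5
Step 3: 0.5 mL + 9.5 mL = 10 mL total → factor 10/0.5 = 20
Step 4: 12-fold → factor 12
Overall dilution factor = 10 × 5 × 20 × 12 = 12000

1.20 × 10^4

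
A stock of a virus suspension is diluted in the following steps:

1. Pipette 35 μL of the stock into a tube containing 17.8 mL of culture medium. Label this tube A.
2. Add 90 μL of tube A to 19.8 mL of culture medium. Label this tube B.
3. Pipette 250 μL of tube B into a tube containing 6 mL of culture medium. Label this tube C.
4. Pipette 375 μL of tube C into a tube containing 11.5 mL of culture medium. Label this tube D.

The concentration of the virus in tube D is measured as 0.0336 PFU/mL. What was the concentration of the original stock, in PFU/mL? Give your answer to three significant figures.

3.00 × 10^6 PFU/mL

Step 1: 35 μL + 17.8 mL = 17835 μL total → factor 17835/35 = 509.57
Step 2: 90 μL + 19.8 mL = 19890 μL total → factor 19890/90 = 221
Step 3: 250 μL + 6 mL = 6250 μL total → factor 6250/250 = 25
Step 4: 375 μL + 11.5 mL = 11875 μL total → factor 11875/375 = 31.667
Overall dilution factor = 509.57 × 221 × 25 × 31.667 = 8.9154 × 10^7
Stock = 0.0336 PFU/mL × 8.9154 × 10^7 = 3.00 × 10^6 PFU/mL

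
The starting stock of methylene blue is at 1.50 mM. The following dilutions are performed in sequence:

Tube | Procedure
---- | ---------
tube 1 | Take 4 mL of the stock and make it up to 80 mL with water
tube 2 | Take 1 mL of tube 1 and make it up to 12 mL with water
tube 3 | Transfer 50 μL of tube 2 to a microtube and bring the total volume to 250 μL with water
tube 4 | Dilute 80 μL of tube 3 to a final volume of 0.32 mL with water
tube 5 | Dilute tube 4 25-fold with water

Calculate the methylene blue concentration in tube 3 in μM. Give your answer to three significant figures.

Step 1: 4 mL brought to 80 mL → factor 80/4 = 20
Step 2: 1 mL brought to 12 mL → factor 12/1 = 12
Step 3: 50 μL brought to 250 μL → factor 250/50 = 5
Dilution factor through tube 3 = 20 × 12 × 5 = 1200
[tube 3] = 1.50 mM / 1200 = 0.001250 mM = 1.25 μM

1.25 μM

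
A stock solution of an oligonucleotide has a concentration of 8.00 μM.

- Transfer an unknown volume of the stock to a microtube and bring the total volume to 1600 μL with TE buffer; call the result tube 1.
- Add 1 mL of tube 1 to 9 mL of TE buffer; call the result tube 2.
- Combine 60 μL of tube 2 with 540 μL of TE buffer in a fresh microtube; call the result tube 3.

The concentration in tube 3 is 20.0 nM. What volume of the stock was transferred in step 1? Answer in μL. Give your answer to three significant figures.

400 μL

Step 1: v brought to 1600 μL → factor = 1600 μL/v
Step 2: 1 mL + 9 mL = 10 mL total → factor 10/1 = 10
Step 3: 60 μL + 540 μL = 600 μL total → factor 600/60 = 10
Product of known-step factors = 100
Overall factor = 8.00 μM / (20.0 nM) = 400
Step-1 factor = 400 / 100 = 4
v = 1600 μL / 4 = 400 μL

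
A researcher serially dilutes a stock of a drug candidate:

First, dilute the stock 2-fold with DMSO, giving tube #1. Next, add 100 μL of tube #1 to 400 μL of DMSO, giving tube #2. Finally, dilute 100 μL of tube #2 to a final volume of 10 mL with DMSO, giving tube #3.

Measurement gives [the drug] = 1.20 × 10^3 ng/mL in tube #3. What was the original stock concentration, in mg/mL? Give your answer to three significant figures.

1.20 mg/mL

Step 1: 2-fold → factor 2
Step 2: 100 μL + 400 μL = 500 μL total → factor 500/100 = 5
Step 3: 100 μL brought to 10 mL → factor 10000/100 = 100
Overall dilution factor = 2 × 5 × 100 = 1000
Stock = 1.20 × 10^3 ng/mL × 1000 = 1.200 × 10^6 ng/mL = 1.20 mg/mL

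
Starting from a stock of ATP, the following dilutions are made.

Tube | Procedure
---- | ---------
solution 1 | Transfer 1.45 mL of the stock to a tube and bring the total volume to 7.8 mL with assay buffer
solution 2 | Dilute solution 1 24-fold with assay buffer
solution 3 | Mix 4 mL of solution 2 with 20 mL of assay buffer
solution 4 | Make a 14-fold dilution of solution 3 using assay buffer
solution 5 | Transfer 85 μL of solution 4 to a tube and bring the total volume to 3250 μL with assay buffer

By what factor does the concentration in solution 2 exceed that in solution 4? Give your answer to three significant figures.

84.0

Step 1: 1.45 mL brought to 7.8 mL → factor 7.8/1.45 = 5.3793
Step 2: 24-fold → factor 24
Step 3: 4 mL + 20 mL = 24 mL total → factor 24/4 = 6
Step 4: 14-fold → factor 14
Dilution factor to solution 2 = 129.1; to solution 4 = 10845
[solution 2]/[solution 4] = (factor to solution 4)/(factor to solution 2) = 10845/129.1 = 84.0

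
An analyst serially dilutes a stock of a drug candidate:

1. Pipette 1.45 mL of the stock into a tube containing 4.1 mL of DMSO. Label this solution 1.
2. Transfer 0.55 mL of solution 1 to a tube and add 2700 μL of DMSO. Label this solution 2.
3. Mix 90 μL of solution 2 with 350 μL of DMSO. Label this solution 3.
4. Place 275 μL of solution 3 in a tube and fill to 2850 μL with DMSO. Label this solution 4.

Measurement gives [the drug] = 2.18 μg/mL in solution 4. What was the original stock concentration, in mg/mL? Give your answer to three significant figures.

2.50 mg/mL

Step 1: 1.45 mL + 4.1 mL = 5.55 mL total → factor 5.55/1.45 = 3.8276
Step 2: 0.55 mL + 2700 μL = 3.25 mL total → factor 3.25/0.55 = 5.9091
Step 3: 90 μL + 350 μL = 440 μL total → factor 440/90 = 4.8889
Step 4: 275 μL brought to 2850 μL → factor 2850/275 = 10.364
Overall dilution factor = 3.8276 × 5.9091 × 4.8889 × 10.364 = 1146
Stock = 2.18 μg/mL × 1146 = 2498 μg/mL = 2.50 mg/mL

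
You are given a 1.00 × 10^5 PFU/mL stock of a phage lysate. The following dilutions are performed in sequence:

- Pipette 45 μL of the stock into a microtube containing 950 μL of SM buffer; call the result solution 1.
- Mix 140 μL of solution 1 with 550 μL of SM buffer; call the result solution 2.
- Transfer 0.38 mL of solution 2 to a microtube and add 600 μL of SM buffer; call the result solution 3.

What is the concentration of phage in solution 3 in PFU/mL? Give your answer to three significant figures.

Step 1: 45 μL + 950 μL = 995 μL total → factor 995/45 = 22.111
Step 2: 140 μL + 550 μL = 690 μL total → factor 690/140 = 4.9286
Step 3: 0.38 mL + 600 μL = 0.98 mL total → factor 0.98/0.38 = 2.5789
Overall dilution factor = 22.111 × 4.9286 × 2.5789 = 281.04
Final = 1.00 × 10^5 PFU/mL / 281.04 = 356 PFU/mL

356 PFU/mL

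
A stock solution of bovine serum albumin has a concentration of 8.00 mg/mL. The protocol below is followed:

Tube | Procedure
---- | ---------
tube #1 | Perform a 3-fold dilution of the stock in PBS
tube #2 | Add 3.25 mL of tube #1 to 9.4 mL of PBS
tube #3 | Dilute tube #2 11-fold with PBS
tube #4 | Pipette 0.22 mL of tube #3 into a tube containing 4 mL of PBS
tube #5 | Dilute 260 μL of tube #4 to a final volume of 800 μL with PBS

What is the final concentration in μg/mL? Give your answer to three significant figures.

Step 1: 3-fold → factor 3
Step 2: 3.25 mL + 9.4 mL = 12.65 mL total → factor 12.65/3.25 = 3.8923
Step 3: 11-fold → factor 11
Step 4: 0.22 mL + 4 mL = 4.22 mL total → factor 4.22/0.22 = 19.182
Step 5: 260 μL brought to 800 μL → factor 800/260 = 3.0769
Overall dilution factor = 3 × 3.8923 × 11 × 19.182 × 3.0769 = 7581
Final = 8.00 mg/mL / 7581 = 0.001055 mg/mL = 1.06 μg/mL

1.06 μg/mL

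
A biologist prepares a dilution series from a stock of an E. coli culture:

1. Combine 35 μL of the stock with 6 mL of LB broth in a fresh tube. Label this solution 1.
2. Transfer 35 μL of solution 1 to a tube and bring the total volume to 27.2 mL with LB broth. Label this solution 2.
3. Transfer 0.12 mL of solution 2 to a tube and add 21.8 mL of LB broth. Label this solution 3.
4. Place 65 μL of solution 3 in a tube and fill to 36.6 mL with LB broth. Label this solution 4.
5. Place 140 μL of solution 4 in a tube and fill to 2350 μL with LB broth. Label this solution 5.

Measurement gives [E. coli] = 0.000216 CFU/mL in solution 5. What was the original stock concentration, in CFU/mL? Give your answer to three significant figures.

5.00 × 10^7 CFU/mL

Step 1: 35 μL + 6 mL = 6035 μL total → factor 6035/35 = 172.43
Step 2: 35 μL brought to 27.2 mL → factor 27200/35 = 777.14
Step 3: 0.12 mL + 21.8 mL = 21.92 mL total → factor 21.92/0.12 = 182.67
Step 4: 65 μL brought to 36.6 mL → factor 36600/65 = 563.08
Step 5: 140 μL brought to 2350 μL → factor 2350/140 = 16.786
Overall dilution factor = 172.43 × 777.14 × 182.67 × 563.08 × 16.786 = 2.3135 × 10^11
Stock = 0.000216 CFU/mL × 2.3135 × 10^11 = 5.00 × 10^7 CFU/mL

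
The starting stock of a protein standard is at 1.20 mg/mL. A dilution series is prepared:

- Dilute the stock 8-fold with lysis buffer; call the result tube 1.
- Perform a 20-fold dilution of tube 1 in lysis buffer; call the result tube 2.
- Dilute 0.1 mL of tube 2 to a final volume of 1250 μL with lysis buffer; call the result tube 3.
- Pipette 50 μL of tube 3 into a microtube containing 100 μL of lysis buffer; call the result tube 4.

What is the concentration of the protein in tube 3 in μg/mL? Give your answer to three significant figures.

0.600 μg/mL

Step 1: 8-fold → factor 8
Step 2: 20-fold → factor 20
Step 3: 0.1 mL brought to 1250 μL → factor 1.25/0.1 = 12.5
Dilution factor through tube 3 = 8 × 20 × 12.5 = 2000
[tube 3] = 1.20 mg/mL / 2000 = 0.0006000 mg/mL = 0.600 μg/mL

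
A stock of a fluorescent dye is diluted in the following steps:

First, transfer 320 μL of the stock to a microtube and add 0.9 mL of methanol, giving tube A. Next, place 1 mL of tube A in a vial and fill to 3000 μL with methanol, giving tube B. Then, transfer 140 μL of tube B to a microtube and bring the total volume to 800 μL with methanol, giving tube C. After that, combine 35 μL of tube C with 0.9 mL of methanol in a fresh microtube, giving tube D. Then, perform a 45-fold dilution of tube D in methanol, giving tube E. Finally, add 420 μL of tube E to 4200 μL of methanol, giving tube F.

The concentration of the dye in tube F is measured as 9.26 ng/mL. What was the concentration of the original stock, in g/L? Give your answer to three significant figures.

8.00 g/L

Step 1: 320 μL + 0.9 mL = 1220 μL total → factor 1220/320 = 3.8125
Step 2: 1 mL brought to 3000 μL → factor 3/1 = 3
Step 3: 140 μL brought to 800 μL → factor 800/140 = 5.7143
Step 4: 35 μL + 0.9 mL = 935 μL total → factor 935/35 = 26.714
Step 5: 45-fold → factor 45
Step 6: 420 μL + 4200 μL = 4620 μL total → factor 4620/420 = 11
Overall dilution factor = 3.8125 × 3 × 5.7143 × 26.714 × 45 × 11 = 8.6425 × 10^5
Stock = 9.26 ng/mL × 8.6425 × 10^5 = 8.003 × 10^6 ng/mL = 8.00 g/L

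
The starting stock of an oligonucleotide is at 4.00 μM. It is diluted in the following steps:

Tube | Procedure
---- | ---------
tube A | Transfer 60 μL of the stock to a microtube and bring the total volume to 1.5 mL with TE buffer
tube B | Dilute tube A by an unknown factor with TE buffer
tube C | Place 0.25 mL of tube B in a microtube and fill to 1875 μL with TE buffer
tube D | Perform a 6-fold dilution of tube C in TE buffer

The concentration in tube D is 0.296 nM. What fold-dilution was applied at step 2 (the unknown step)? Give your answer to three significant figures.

12.0-fold

Step 1: 60 μL brought to 1.5 mL → factor 1500/60 = 25
Step 2: unknown factor x
Step 3: 0.25 mL brought to 1875 μL → factor 1.875/0.25 = 7.5
Step 4: 6-fold → factor 6
Product of known-step factors = 1125
Overall factor = 4.00 μM / (0.296 nM) = 13514
x = 13514 / 1125 = 12.0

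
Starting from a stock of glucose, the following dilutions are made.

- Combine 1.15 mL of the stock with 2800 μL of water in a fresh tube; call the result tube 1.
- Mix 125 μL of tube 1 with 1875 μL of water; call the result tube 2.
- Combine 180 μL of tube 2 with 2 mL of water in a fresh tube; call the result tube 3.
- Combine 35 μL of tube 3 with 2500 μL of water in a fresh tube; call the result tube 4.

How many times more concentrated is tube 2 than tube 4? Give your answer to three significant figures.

877

Step 1: 1.15 mL + 2800 μL = 3.95 mL total → factor 3.95/1.15 = 3.4348
Step 2: 125 μL + 1875 μL = 2000 μL total → factor 2000/125 = 16
Step 3: 180 μL + 2 mL = 2180 μL total → factor 2180/180 = 12.111
Step 4: 35 μL + 2500 μL = 2535 μL total → factor 2535/35 = 72.429
Dilution factor to tube 2 = 54.957; to tube 4 = 48207
[tube 2]/[tube 4] = (factor to tube 4)/(factor to tube 2) = 48207/54.957 = 877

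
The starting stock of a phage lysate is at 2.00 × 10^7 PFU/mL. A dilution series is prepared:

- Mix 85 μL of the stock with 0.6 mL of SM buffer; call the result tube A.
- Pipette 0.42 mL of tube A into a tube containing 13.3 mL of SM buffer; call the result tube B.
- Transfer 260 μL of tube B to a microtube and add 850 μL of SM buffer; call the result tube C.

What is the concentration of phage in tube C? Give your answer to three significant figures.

1.78 × 10^4 PFU/mL

Step 1: 85 μL + 0.6 mL = 685 μL total → factor 685/85 = 8.0588
Step 2: 0.42 mL + 13.3 mL = 13.72 mL total → factor 13.72/0.42 = 32.667
Step 3: 260 μL + 850 μL = 1110 μL total → factor 1110/260 = 4.2692
Overall dilution factor = 8.0588 × 32.667 × 4.2692 = 1123.9
Final = 2.00 × 10^7 PFU/mL / 1123.9 = 1.78 × 10^4 PFU/mL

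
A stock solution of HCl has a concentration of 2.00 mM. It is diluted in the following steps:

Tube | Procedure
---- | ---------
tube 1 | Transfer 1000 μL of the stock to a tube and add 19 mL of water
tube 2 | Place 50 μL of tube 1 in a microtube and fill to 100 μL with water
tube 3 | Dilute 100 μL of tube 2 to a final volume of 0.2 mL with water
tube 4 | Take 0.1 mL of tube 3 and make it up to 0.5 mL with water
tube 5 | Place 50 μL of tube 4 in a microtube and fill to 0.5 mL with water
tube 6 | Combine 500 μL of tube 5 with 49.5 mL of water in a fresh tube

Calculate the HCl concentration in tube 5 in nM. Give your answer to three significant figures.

Step 1: 1000 μL + 19 mL = 20000 μL total → factor 20000/1000 = 20
Step 2: 50 μL brought to 100 μL → factor 100/50 = 2
Step 3: 100 μL brought to 0.2 mL → factor 200/100 = 2
Step 4: 0.1 mL brought to 0.5 mL → factor 0.5/0.1 = 5
Step 5: 50 μL brought to 0.5 mL → factor 500/50 = 10
Dilution factor through tube 5 = 20 × 2 × 2 × 5 × 10 = 4000
[tube 5] = 2.00 mM / 4000 = 0.0005000 mM = 500 nM

500 nM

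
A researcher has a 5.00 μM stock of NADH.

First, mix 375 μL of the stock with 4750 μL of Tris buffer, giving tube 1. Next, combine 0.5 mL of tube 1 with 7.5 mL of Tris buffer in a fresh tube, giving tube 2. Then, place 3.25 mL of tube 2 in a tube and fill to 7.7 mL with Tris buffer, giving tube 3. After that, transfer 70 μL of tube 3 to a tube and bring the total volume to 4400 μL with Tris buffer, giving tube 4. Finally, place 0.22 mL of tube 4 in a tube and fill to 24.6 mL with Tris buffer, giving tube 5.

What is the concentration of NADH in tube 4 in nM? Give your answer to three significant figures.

0.154 nM

Step 1: 375 μL + 4750 μL = 5125 μL total → factor 5125/375 = 13.667
Step 2: 0.5 mL + 7.5 mL = 8 mL total → factor 8/0.5 = 16
Step 3: 3.25 mL brought to 7.7 mL → factor 7.7/3.25 = 2.3692
Step 4: 70 μL brought to 4400 μL → factor 4400/70 = 62.857
Dilution factor through tube 4 = 13.667 × 16 × 2.3692 × 62.857 = 32565
[tube 4] = 5.00 μM / 32565 = 0.0001535 μM = 0.154 nM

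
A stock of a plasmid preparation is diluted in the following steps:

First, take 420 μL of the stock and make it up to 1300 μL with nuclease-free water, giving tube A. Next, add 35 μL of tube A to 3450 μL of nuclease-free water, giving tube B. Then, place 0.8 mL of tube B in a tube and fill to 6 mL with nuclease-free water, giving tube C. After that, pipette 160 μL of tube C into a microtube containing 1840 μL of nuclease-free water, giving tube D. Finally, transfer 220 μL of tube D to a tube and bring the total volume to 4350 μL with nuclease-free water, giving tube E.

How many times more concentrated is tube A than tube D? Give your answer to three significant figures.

Step 1: 420 μL brought to 1300 μL → factor 1300/420 = 3.0952
Step 2: 35 μL + 3450 μL = 3485 μL total → factor 3485/35 = 99.571
Step 3: 0.8 mL brought to 6 mL → factor 6/0.8 = 7.5
Step 4: 160 μL + 1840 μL = 2000 μL total → factor 2000/160 = 12.5
Dilution factor to tube A = 3.0952; to tube D = 28893
[tube A]/[tube D] = (factor to tube D)/(factor to tube A) = 28893/3.0952 = 9.33 × 10^3

9.33 × 10^3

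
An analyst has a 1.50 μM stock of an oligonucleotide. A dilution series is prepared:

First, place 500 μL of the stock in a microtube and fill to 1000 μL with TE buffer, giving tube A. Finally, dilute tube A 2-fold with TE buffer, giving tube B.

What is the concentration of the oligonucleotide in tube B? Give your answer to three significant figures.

0.375 μM

Step 1: 500 μL brought to 1000 μL → factor 1000/500 = 2
Step 2: 2-fold → factor 2
Overall dilution factor = 2 × 2 = 4
Final = 1.50 μM / 4 = 0.375 μM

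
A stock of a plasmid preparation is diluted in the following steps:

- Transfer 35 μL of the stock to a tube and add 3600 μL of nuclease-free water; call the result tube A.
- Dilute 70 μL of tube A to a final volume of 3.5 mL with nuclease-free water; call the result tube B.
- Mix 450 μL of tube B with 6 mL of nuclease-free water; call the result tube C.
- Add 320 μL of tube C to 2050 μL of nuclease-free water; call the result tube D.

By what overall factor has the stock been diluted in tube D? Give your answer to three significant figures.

Step 1: 35 μL + 3600 μL = 3635 μL total → factor 3635/35 = 103.86
Step 2: 70 μL brought to 3.5 mL → factor 3500/70 = 50
Step 3: 450 μL + 6 mL = 6450 μL total → factor 6450/450 = 14.333
Step 4: 320 μL + 2050 μL = 2370 μL total → factor 2370/320 = 7.4062
Overall dilution factor = 103.86 × 50 × 14.333 × 7.4062 = 5.5125 × 10^5

5.51 × 10^5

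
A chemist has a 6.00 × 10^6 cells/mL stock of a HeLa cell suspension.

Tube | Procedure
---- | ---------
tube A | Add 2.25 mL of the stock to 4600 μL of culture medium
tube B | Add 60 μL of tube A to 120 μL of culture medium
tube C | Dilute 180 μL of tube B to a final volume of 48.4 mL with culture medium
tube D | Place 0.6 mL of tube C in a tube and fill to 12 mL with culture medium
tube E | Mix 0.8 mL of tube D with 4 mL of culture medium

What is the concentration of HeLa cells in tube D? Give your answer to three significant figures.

122 cells/mL

Step 1: 2.25 mL + 4600 μL = 6.85 mL total → factor 6.85/2.25 = 3.0444
Step 2: 60 μL + 120 μL = 180 μL total → factor 180/60 = 3
Step 3: 180 μL brought to 48.4 mL → factor 48400/180 = 268.89
Step 4: 0.6 mL brought to 12 mL → factor 12/0.6 = 20
Dilution factor through tube D = 3.0444 × 3 × 268.89 × 20 = 49117
[tube D] = 6.00 × 10^6 cells/mL / 49117 = 122 cells/mL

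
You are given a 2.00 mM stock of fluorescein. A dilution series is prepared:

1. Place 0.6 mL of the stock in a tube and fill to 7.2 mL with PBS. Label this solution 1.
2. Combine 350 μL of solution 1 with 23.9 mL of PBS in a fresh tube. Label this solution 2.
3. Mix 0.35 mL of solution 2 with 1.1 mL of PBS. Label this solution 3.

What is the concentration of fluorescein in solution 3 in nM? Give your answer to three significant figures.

581 nM

Step 1: 0.6 mL brought to 7.2 mL → factor 7.2/0.6 = 12
Step 2: 350 μL + 23.9 mL = 24250 μL total → factor 24250/350 = 69.286
Step 3: 0.35 mL + 1.1 mL = 1.45 mL total → factor 1.45/0.35 = 4.1429
Overall dilution factor = 12 × 69.286 × 4.1429 = 3444.5
Final = 2.00 mM / 3444.5 = 0.0005806 mM = 581 nM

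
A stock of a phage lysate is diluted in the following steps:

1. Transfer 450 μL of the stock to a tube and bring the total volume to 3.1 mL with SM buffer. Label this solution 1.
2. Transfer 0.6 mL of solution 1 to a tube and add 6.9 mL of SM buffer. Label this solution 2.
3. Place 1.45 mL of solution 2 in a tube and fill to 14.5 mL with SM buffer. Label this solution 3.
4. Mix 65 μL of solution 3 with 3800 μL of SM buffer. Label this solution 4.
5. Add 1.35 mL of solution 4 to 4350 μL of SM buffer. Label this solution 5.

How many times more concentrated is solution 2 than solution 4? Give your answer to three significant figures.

595

Step 1: 450 μL brought to 3.1 mL → factor 3100/450 = 6.8889
Step 2: 0.6 mL + 6.9 mL = 7.5 mL total → factor 7.5/0.6 = 12.5
Step 3: 1.45 mL brought to 14.5 mL → factor 14.5/1.45 = 10
Step 4: 65 μL + 3800 μL = 3865 μL total → factor 3865/65 = 59.462
Dilution factor to solution 2 = 86.111; to solution 4 = 51203
[solution 2]/[solution 4] = (factor to solution 4)/(factor to solution 2) = 51203/86.111 = 595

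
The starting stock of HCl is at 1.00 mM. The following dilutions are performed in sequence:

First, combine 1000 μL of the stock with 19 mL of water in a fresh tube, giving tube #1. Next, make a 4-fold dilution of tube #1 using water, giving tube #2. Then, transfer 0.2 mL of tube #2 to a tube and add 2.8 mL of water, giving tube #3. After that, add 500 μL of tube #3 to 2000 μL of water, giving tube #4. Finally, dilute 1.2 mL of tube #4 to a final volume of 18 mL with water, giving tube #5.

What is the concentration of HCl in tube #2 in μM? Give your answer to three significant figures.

12.5 μM

Step 1: 1000 μL + 19 mL = 20000 μL total → factor 20000/1000 = 20
Step 2: 4-fold → factor 4
Dilution factor through tube #2 = 20 × 4 = 80
[tube #2] = 1.00 mM / 80 = 0.01250 mM = 12.5 μM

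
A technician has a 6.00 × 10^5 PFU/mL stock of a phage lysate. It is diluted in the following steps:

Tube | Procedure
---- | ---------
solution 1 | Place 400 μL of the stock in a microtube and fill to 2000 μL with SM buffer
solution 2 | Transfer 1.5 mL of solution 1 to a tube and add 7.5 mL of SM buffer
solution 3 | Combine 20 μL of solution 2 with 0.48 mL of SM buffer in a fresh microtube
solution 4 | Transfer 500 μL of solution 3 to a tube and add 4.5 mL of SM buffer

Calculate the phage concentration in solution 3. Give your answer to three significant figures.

800 PFU/mL

Step 1: 400 μL brought to 2000 μL → factor 2000/400 = 5
Step 2: 1.5 mL + 7.5 mL = 9 mL total → factor 9/1.5 = 6
Step 3: 20 μL + 0.48 mL = 500 μL total → factor 500/20 = 25
Dilution factor through solution 3 = 5 × 6 × 25 = 750
[solution 3] = 6.00 × 10^5 PFU/mL / 750 = 800 PFU/mL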